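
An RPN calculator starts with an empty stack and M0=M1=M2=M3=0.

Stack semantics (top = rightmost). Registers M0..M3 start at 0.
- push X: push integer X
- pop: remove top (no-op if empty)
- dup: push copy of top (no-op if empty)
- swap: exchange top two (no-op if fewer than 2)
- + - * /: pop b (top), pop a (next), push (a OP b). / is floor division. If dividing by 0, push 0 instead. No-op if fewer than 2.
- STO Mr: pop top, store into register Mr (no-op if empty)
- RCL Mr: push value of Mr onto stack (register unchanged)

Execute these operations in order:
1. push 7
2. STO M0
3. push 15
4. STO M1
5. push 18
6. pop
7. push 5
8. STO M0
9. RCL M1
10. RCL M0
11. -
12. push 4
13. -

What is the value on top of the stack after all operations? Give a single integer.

After op 1 (push 7): stack=[7] mem=[0,0,0,0]
After op 2 (STO M0): stack=[empty] mem=[7,0,0,0]
After op 3 (push 15): stack=[15] mem=[7,0,0,0]
After op 4 (STO M1): stack=[empty] mem=[7,15,0,0]
After op 5 (push 18): stack=[18] mem=[7,15,0,0]
After op 6 (pop): stack=[empty] mem=[7,15,0,0]
After op 7 (push 5): stack=[5] mem=[7,15,0,0]
After op 8 (STO M0): stack=[empty] mem=[5,15,0,0]
After op 9 (RCL M1): stack=[15] mem=[5,15,0,0]
After op 10 (RCL M0): stack=[15,5] mem=[5,15,0,0]
After op 11 (-): stack=[10] mem=[5,15,0,0]
After op 12 (push 4): stack=[10,4] mem=[5,15,0,0]
After op 13 (-): stack=[6] mem=[5,15,0,0]

Answer: 6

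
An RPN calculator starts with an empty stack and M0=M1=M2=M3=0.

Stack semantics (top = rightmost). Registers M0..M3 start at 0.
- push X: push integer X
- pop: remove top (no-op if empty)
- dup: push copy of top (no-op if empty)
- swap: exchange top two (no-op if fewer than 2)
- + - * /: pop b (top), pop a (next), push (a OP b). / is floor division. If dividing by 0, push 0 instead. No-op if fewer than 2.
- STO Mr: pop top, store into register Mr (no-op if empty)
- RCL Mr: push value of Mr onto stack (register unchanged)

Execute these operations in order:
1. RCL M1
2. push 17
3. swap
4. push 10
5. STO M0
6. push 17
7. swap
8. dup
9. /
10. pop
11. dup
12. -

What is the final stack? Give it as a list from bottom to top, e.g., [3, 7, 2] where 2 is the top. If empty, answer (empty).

Answer: [17, 0]

Derivation:
After op 1 (RCL M1): stack=[0] mem=[0,0,0,0]
After op 2 (push 17): stack=[0,17] mem=[0,0,0,0]
After op 3 (swap): stack=[17,0] mem=[0,0,0,0]
After op 4 (push 10): stack=[17,0,10] mem=[0,0,0,0]
After op 5 (STO M0): stack=[17,0] mem=[10,0,0,0]
After op 6 (push 17): stack=[17,0,17] mem=[10,0,0,0]
After op 7 (swap): stack=[17,17,0] mem=[10,0,0,0]
After op 8 (dup): stack=[17,17,0,0] mem=[10,0,0,0]
After op 9 (/): stack=[17,17,0] mem=[10,0,0,0]
After op 10 (pop): stack=[17,17] mem=[10,0,0,0]
After op 11 (dup): stack=[17,17,17] mem=[10,0,0,0]
After op 12 (-): stack=[17,0] mem=[10,0,0,0]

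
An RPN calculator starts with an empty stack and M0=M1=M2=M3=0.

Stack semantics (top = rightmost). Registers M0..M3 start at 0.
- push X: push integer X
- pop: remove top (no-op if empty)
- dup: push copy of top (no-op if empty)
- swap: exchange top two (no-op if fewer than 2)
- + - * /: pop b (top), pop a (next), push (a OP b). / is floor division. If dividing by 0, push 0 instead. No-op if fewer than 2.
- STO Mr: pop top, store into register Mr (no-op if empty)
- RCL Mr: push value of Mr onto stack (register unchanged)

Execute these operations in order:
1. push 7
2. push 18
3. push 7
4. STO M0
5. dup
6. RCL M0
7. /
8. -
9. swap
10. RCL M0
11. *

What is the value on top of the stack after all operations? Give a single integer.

After op 1 (push 7): stack=[7] mem=[0,0,0,0]
After op 2 (push 18): stack=[7,18] mem=[0,0,0,0]
After op 3 (push 7): stack=[7,18,7] mem=[0,0,0,0]
After op 4 (STO M0): stack=[7,18] mem=[7,0,0,0]
After op 5 (dup): stack=[7,18,18] mem=[7,0,0,0]
After op 6 (RCL M0): stack=[7,18,18,7] mem=[7,0,0,0]
After op 7 (/): stack=[7,18,2] mem=[7,0,0,0]
After op 8 (-): stack=[7,16] mem=[7,0,0,0]
After op 9 (swap): stack=[16,7] mem=[7,0,0,0]
After op 10 (RCL M0): stack=[16,7,7] mem=[7,0,0,0]
After op 11 (*): stack=[16,49] mem=[7,0,0,0]

Answer: 49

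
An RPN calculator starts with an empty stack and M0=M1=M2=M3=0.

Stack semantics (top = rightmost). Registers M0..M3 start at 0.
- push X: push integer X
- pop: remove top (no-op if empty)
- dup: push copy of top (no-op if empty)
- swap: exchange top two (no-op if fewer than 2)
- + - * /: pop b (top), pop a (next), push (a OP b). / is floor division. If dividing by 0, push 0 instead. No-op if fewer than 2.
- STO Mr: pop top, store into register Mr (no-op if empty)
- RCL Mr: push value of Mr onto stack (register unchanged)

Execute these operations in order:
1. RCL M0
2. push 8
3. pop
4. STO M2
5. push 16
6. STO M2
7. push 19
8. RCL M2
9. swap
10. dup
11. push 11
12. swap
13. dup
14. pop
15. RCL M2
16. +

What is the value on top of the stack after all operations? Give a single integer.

Answer: 35

Derivation:
After op 1 (RCL M0): stack=[0] mem=[0,0,0,0]
After op 2 (push 8): stack=[0,8] mem=[0,0,0,0]
After op 3 (pop): stack=[0] mem=[0,0,0,0]
After op 4 (STO M2): stack=[empty] mem=[0,0,0,0]
After op 5 (push 16): stack=[16] mem=[0,0,0,0]
After op 6 (STO M2): stack=[empty] mem=[0,0,16,0]
After op 7 (push 19): stack=[19] mem=[0,0,16,0]
After op 8 (RCL M2): stack=[19,16] mem=[0,0,16,0]
After op 9 (swap): stack=[16,19] mem=[0,0,16,0]
After op 10 (dup): stack=[16,19,19] mem=[0,0,16,0]
After op 11 (push 11): stack=[16,19,19,11] mem=[0,0,16,0]
After op 12 (swap): stack=[16,19,11,19] mem=[0,0,16,0]
After op 13 (dup): stack=[16,19,11,19,19] mem=[0,0,16,0]
After op 14 (pop): stack=[16,19,11,19] mem=[0,0,16,0]
After op 15 (RCL M2): stack=[16,19,11,19,16] mem=[0,0,16,0]
After op 16 (+): stack=[16,19,11,35] mem=[0,0,16,0]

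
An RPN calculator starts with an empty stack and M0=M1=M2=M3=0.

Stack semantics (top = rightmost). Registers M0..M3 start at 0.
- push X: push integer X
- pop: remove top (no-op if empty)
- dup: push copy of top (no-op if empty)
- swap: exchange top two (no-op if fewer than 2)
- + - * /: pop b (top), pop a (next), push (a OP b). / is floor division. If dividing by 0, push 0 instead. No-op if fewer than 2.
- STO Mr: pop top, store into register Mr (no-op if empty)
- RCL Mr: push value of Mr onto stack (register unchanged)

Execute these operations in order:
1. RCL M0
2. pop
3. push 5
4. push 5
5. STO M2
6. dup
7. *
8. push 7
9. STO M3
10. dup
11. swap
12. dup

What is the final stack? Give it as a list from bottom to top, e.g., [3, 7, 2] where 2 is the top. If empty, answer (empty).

After op 1 (RCL M0): stack=[0] mem=[0,0,0,0]
After op 2 (pop): stack=[empty] mem=[0,0,0,0]
After op 3 (push 5): stack=[5] mem=[0,0,0,0]
After op 4 (push 5): stack=[5,5] mem=[0,0,0,0]
After op 5 (STO M2): stack=[5] mem=[0,0,5,0]
After op 6 (dup): stack=[5,5] mem=[0,0,5,0]
After op 7 (*): stack=[25] mem=[0,0,5,0]
After op 8 (push 7): stack=[25,7] mem=[0,0,5,0]
After op 9 (STO M3): stack=[25] mem=[0,0,5,7]
After op 10 (dup): stack=[25,25] mem=[0,0,5,7]
After op 11 (swap): stack=[25,25] mem=[0,0,5,7]
After op 12 (dup): stack=[25,25,25] mem=[0,0,5,7]

Answer: [25, 25, 25]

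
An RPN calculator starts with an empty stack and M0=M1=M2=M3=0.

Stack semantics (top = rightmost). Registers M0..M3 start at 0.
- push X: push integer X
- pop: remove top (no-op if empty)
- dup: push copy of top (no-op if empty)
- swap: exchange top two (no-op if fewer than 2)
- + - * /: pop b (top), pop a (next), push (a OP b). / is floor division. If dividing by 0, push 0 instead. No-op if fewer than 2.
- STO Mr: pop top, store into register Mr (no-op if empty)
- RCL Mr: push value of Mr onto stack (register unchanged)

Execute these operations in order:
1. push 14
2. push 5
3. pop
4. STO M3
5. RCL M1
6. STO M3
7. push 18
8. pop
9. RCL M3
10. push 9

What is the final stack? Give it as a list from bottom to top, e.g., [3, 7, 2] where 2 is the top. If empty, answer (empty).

Answer: [0, 9]

Derivation:
After op 1 (push 14): stack=[14] mem=[0,0,0,0]
After op 2 (push 5): stack=[14,5] mem=[0,0,0,0]
After op 3 (pop): stack=[14] mem=[0,0,0,0]
After op 4 (STO M3): stack=[empty] mem=[0,0,0,14]
After op 5 (RCL M1): stack=[0] mem=[0,0,0,14]
After op 6 (STO M3): stack=[empty] mem=[0,0,0,0]
After op 7 (push 18): stack=[18] mem=[0,0,0,0]
After op 8 (pop): stack=[empty] mem=[0,0,0,0]
After op 9 (RCL M3): stack=[0] mem=[0,0,0,0]
After op 10 (push 9): stack=[0,9] mem=[0,0,0,0]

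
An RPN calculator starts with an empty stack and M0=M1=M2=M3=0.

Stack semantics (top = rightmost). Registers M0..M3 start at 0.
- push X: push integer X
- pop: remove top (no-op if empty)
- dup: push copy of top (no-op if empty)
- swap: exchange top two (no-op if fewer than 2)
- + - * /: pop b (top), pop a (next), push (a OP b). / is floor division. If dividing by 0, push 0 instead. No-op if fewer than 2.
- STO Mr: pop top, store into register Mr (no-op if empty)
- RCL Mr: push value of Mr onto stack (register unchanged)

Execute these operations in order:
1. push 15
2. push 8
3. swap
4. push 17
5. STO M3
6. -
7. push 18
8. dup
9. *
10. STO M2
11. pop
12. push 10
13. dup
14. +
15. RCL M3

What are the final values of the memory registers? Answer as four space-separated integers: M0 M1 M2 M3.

After op 1 (push 15): stack=[15] mem=[0,0,0,0]
After op 2 (push 8): stack=[15,8] mem=[0,0,0,0]
After op 3 (swap): stack=[8,15] mem=[0,0,0,0]
After op 4 (push 17): stack=[8,15,17] mem=[0,0,0,0]
After op 5 (STO M3): stack=[8,15] mem=[0,0,0,17]
After op 6 (-): stack=[-7] mem=[0,0,0,17]
After op 7 (push 18): stack=[-7,18] mem=[0,0,0,17]
After op 8 (dup): stack=[-7,18,18] mem=[0,0,0,17]
After op 9 (*): stack=[-7,324] mem=[0,0,0,17]
After op 10 (STO M2): stack=[-7] mem=[0,0,324,17]
After op 11 (pop): stack=[empty] mem=[0,0,324,17]
After op 12 (push 10): stack=[10] mem=[0,0,324,17]
After op 13 (dup): stack=[10,10] mem=[0,0,324,17]
After op 14 (+): stack=[20] mem=[0,0,324,17]
After op 15 (RCL M3): stack=[20,17] mem=[0,0,324,17]

Answer: 0 0 324 17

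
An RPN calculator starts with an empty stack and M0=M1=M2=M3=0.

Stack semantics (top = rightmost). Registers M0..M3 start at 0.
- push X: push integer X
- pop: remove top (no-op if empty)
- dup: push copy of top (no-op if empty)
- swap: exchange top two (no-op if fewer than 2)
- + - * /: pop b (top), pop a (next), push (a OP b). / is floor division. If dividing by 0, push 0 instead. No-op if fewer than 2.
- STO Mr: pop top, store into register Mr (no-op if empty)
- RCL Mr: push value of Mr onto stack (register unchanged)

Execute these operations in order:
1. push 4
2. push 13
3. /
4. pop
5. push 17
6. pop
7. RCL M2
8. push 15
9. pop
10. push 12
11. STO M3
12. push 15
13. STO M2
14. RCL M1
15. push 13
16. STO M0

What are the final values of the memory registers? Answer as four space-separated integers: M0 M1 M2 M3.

After op 1 (push 4): stack=[4] mem=[0,0,0,0]
After op 2 (push 13): stack=[4,13] mem=[0,0,0,0]
After op 3 (/): stack=[0] mem=[0,0,0,0]
After op 4 (pop): stack=[empty] mem=[0,0,0,0]
After op 5 (push 17): stack=[17] mem=[0,0,0,0]
After op 6 (pop): stack=[empty] mem=[0,0,0,0]
After op 7 (RCL M2): stack=[0] mem=[0,0,0,0]
After op 8 (push 15): stack=[0,15] mem=[0,0,0,0]
After op 9 (pop): stack=[0] mem=[0,0,0,0]
After op 10 (push 12): stack=[0,12] mem=[0,0,0,0]
After op 11 (STO M3): stack=[0] mem=[0,0,0,12]
After op 12 (push 15): stack=[0,15] mem=[0,0,0,12]
After op 13 (STO M2): stack=[0] mem=[0,0,15,12]
After op 14 (RCL M1): stack=[0,0] mem=[0,0,15,12]
After op 15 (push 13): stack=[0,0,13] mem=[0,0,15,12]
After op 16 (STO M0): stack=[0,0] mem=[13,0,15,12]

Answer: 13 0 15 12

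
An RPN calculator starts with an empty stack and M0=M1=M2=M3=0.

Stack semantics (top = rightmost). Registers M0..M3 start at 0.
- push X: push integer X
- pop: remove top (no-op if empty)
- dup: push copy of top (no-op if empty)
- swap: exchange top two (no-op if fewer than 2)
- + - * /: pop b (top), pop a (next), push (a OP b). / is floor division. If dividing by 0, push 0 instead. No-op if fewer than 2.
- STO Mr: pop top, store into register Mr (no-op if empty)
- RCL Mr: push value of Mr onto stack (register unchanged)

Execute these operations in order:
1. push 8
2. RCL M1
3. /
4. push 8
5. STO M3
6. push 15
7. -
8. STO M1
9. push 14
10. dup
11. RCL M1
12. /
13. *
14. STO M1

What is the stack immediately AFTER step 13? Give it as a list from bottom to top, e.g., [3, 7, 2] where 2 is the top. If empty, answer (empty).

After op 1 (push 8): stack=[8] mem=[0,0,0,0]
After op 2 (RCL M1): stack=[8,0] mem=[0,0,0,0]
After op 3 (/): stack=[0] mem=[0,0,0,0]
After op 4 (push 8): stack=[0,8] mem=[0,0,0,0]
After op 5 (STO M3): stack=[0] mem=[0,0,0,8]
After op 6 (push 15): stack=[0,15] mem=[0,0,0,8]
After op 7 (-): stack=[-15] mem=[0,0,0,8]
After op 8 (STO M1): stack=[empty] mem=[0,-15,0,8]
After op 9 (push 14): stack=[14] mem=[0,-15,0,8]
After op 10 (dup): stack=[14,14] mem=[0,-15,0,8]
After op 11 (RCL M1): stack=[14,14,-15] mem=[0,-15,0,8]
After op 12 (/): stack=[14,-1] mem=[0,-15,0,8]
After op 13 (*): stack=[-14] mem=[0,-15,0,8]

[-14]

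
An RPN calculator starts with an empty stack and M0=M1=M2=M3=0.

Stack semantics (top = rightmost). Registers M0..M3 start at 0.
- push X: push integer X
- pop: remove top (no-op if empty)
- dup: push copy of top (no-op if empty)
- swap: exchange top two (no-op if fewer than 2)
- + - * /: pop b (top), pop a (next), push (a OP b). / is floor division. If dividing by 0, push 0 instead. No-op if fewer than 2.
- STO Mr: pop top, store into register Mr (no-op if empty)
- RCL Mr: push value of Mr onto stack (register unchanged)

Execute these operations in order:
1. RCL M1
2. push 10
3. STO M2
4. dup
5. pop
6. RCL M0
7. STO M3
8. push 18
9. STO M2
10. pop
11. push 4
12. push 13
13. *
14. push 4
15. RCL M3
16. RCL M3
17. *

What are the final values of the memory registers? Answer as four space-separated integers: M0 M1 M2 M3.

Answer: 0 0 18 0

Derivation:
After op 1 (RCL M1): stack=[0] mem=[0,0,0,0]
After op 2 (push 10): stack=[0,10] mem=[0,0,0,0]
After op 3 (STO M2): stack=[0] mem=[0,0,10,0]
After op 4 (dup): stack=[0,0] mem=[0,0,10,0]
After op 5 (pop): stack=[0] mem=[0,0,10,0]
After op 6 (RCL M0): stack=[0,0] mem=[0,0,10,0]
After op 7 (STO M3): stack=[0] mem=[0,0,10,0]
After op 8 (push 18): stack=[0,18] mem=[0,0,10,0]
After op 9 (STO M2): stack=[0] mem=[0,0,18,0]
After op 10 (pop): stack=[empty] mem=[0,0,18,0]
After op 11 (push 4): stack=[4] mem=[0,0,18,0]
After op 12 (push 13): stack=[4,13] mem=[0,0,18,0]
After op 13 (*): stack=[52] mem=[0,0,18,0]
After op 14 (push 4): stack=[52,4] mem=[0,0,18,0]
After op 15 (RCL M3): stack=[52,4,0] mem=[0,0,18,0]
After op 16 (RCL M3): stack=[52,4,0,0] mem=[0,0,18,0]
After op 17 (*): stack=[52,4,0] mem=[0,0,18,0]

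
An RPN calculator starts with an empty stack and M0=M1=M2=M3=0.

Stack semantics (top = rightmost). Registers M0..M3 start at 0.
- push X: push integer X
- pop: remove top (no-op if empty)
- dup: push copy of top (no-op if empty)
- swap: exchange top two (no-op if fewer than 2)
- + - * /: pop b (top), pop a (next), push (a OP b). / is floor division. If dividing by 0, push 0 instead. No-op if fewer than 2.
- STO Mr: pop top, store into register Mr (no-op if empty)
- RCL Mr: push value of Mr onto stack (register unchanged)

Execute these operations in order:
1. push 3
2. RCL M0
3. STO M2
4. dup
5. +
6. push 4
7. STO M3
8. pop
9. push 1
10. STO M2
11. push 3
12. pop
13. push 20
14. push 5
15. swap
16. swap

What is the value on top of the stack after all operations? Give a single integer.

After op 1 (push 3): stack=[3] mem=[0,0,0,0]
After op 2 (RCL M0): stack=[3,0] mem=[0,0,0,0]
After op 3 (STO M2): stack=[3] mem=[0,0,0,0]
After op 4 (dup): stack=[3,3] mem=[0,0,0,0]
After op 5 (+): stack=[6] mem=[0,0,0,0]
After op 6 (push 4): stack=[6,4] mem=[0,0,0,0]
After op 7 (STO M3): stack=[6] mem=[0,0,0,4]
After op 8 (pop): stack=[empty] mem=[0,0,0,4]
After op 9 (push 1): stack=[1] mem=[0,0,0,4]
After op 10 (STO M2): stack=[empty] mem=[0,0,1,4]
After op 11 (push 3): stack=[3] mem=[0,0,1,4]
After op 12 (pop): stack=[empty] mem=[0,0,1,4]
After op 13 (push 20): stack=[20] mem=[0,0,1,4]
After op 14 (push 5): stack=[20,5] mem=[0,0,1,4]
After op 15 (swap): stack=[5,20] mem=[0,0,1,4]
After op 16 (swap): stack=[20,5] mem=[0,0,1,4]

Answer: 5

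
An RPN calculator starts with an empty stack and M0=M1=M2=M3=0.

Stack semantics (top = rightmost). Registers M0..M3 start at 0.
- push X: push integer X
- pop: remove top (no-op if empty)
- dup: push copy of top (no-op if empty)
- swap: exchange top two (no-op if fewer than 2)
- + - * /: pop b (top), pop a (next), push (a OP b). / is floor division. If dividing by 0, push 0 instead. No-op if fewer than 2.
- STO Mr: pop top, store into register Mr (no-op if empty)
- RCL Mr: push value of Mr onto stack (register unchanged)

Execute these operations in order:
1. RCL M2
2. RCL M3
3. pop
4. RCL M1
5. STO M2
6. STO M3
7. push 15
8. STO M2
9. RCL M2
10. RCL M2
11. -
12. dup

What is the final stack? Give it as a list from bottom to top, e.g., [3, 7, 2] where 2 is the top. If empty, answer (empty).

Answer: [0, 0]

Derivation:
After op 1 (RCL M2): stack=[0] mem=[0,0,0,0]
After op 2 (RCL M3): stack=[0,0] mem=[0,0,0,0]
After op 3 (pop): stack=[0] mem=[0,0,0,0]
After op 4 (RCL M1): stack=[0,0] mem=[0,0,0,0]
After op 5 (STO M2): stack=[0] mem=[0,0,0,0]
After op 6 (STO M3): stack=[empty] mem=[0,0,0,0]
After op 7 (push 15): stack=[15] mem=[0,0,0,0]
After op 8 (STO M2): stack=[empty] mem=[0,0,15,0]
After op 9 (RCL M2): stack=[15] mem=[0,0,15,0]
After op 10 (RCL M2): stack=[15,15] mem=[0,0,15,0]
After op 11 (-): stack=[0] mem=[0,0,15,0]
After op 12 (dup): stack=[0,0] mem=[0,0,15,0]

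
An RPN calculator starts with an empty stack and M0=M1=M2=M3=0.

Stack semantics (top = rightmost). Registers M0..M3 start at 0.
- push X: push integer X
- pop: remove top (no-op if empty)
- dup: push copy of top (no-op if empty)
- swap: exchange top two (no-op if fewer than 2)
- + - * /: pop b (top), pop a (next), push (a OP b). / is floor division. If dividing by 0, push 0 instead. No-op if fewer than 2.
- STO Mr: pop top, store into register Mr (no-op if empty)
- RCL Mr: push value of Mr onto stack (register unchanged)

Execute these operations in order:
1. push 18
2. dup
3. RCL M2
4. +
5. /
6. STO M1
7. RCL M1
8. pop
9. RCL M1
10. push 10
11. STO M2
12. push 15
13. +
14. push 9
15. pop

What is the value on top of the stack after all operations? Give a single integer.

After op 1 (push 18): stack=[18] mem=[0,0,0,0]
After op 2 (dup): stack=[18,18] mem=[0,0,0,0]
After op 3 (RCL M2): stack=[18,18,0] mem=[0,0,0,0]
After op 4 (+): stack=[18,18] mem=[0,0,0,0]
After op 5 (/): stack=[1] mem=[0,0,0,0]
After op 6 (STO M1): stack=[empty] mem=[0,1,0,0]
After op 7 (RCL M1): stack=[1] mem=[0,1,0,0]
After op 8 (pop): stack=[empty] mem=[0,1,0,0]
After op 9 (RCL M1): stack=[1] mem=[0,1,0,0]
After op 10 (push 10): stack=[1,10] mem=[0,1,0,0]
After op 11 (STO M2): stack=[1] mem=[0,1,10,0]
After op 12 (push 15): stack=[1,15] mem=[0,1,10,0]
After op 13 (+): stack=[16] mem=[0,1,10,0]
After op 14 (push 9): stack=[16,9] mem=[0,1,10,0]
After op 15 (pop): stack=[16] mem=[0,1,10,0]

Answer: 16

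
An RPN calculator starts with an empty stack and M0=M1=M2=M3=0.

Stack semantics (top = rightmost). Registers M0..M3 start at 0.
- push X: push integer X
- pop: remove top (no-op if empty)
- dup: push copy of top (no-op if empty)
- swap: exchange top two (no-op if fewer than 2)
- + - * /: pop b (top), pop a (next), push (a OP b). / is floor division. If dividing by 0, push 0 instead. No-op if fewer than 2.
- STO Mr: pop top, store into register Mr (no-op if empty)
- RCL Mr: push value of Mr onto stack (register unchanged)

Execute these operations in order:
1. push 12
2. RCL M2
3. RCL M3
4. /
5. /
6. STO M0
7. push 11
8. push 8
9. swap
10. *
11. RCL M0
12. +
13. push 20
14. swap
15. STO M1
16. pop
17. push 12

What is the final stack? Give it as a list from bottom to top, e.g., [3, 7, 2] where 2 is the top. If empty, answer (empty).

Answer: [12]

Derivation:
After op 1 (push 12): stack=[12] mem=[0,0,0,0]
After op 2 (RCL M2): stack=[12,0] mem=[0,0,0,0]
After op 3 (RCL M3): stack=[12,0,0] mem=[0,0,0,0]
After op 4 (/): stack=[12,0] mem=[0,0,0,0]
After op 5 (/): stack=[0] mem=[0,0,0,0]
After op 6 (STO M0): stack=[empty] mem=[0,0,0,0]
After op 7 (push 11): stack=[11] mem=[0,0,0,0]
After op 8 (push 8): stack=[11,8] mem=[0,0,0,0]
After op 9 (swap): stack=[8,11] mem=[0,0,0,0]
After op 10 (*): stack=[88] mem=[0,0,0,0]
After op 11 (RCL M0): stack=[88,0] mem=[0,0,0,0]
After op 12 (+): stack=[88] mem=[0,0,0,0]
After op 13 (push 20): stack=[88,20] mem=[0,0,0,0]
After op 14 (swap): stack=[20,88] mem=[0,0,0,0]
After op 15 (STO M1): stack=[20] mem=[0,88,0,0]
After op 16 (pop): stack=[empty] mem=[0,88,0,0]
After op 17 (push 12): stack=[12] mem=[0,88,0,0]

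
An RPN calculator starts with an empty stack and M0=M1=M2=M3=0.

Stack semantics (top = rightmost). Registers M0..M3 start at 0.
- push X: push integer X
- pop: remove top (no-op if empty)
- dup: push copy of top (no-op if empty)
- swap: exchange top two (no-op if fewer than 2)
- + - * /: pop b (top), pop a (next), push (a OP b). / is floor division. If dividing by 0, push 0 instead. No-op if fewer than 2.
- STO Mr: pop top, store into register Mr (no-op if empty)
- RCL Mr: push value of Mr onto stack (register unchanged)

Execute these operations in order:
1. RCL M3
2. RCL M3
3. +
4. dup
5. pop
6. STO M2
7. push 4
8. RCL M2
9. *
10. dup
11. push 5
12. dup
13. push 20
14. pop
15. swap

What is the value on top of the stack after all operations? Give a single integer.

After op 1 (RCL M3): stack=[0] mem=[0,0,0,0]
After op 2 (RCL M3): stack=[0,0] mem=[0,0,0,0]
After op 3 (+): stack=[0] mem=[0,0,0,0]
After op 4 (dup): stack=[0,0] mem=[0,0,0,0]
After op 5 (pop): stack=[0] mem=[0,0,0,0]
After op 6 (STO M2): stack=[empty] mem=[0,0,0,0]
After op 7 (push 4): stack=[4] mem=[0,0,0,0]
After op 8 (RCL M2): stack=[4,0] mem=[0,0,0,0]
After op 9 (*): stack=[0] mem=[0,0,0,0]
After op 10 (dup): stack=[0,0] mem=[0,0,0,0]
After op 11 (push 5): stack=[0,0,5] mem=[0,0,0,0]
After op 12 (dup): stack=[0,0,5,5] mem=[0,0,0,0]
After op 13 (push 20): stack=[0,0,5,5,20] mem=[0,0,0,0]
After op 14 (pop): stack=[0,0,5,5] mem=[0,0,0,0]
After op 15 (swap): stack=[0,0,5,5] mem=[0,0,0,0]

Answer: 5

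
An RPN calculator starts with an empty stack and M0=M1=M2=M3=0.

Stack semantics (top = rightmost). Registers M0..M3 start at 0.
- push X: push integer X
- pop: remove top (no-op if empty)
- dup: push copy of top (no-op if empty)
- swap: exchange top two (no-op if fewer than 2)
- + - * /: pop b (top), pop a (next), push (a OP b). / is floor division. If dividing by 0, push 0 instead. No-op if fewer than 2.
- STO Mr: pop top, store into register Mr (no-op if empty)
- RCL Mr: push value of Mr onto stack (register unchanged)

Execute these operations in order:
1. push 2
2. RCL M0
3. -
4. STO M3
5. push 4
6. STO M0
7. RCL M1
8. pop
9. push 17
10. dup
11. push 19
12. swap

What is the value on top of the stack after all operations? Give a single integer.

After op 1 (push 2): stack=[2] mem=[0,0,0,0]
After op 2 (RCL M0): stack=[2,0] mem=[0,0,0,0]
After op 3 (-): stack=[2] mem=[0,0,0,0]
After op 4 (STO M3): stack=[empty] mem=[0,0,0,2]
After op 5 (push 4): stack=[4] mem=[0,0,0,2]
After op 6 (STO M0): stack=[empty] mem=[4,0,0,2]
After op 7 (RCL M1): stack=[0] mem=[4,0,0,2]
After op 8 (pop): stack=[empty] mem=[4,0,0,2]
After op 9 (push 17): stack=[17] mem=[4,0,0,2]
After op 10 (dup): stack=[17,17] mem=[4,0,0,2]
After op 11 (push 19): stack=[17,17,19] mem=[4,0,0,2]
After op 12 (swap): stack=[17,19,17] mem=[4,0,0,2]

Answer: 17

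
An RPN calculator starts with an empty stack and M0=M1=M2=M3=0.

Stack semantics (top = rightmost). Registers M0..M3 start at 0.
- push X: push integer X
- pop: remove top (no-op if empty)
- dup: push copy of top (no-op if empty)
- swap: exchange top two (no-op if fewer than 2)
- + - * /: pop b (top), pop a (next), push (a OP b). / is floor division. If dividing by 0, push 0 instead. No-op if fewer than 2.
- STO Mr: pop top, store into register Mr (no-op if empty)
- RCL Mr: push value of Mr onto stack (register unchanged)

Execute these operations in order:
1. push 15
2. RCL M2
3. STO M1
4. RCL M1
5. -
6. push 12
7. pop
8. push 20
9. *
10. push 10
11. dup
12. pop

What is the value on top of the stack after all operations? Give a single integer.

After op 1 (push 15): stack=[15] mem=[0,0,0,0]
After op 2 (RCL M2): stack=[15,0] mem=[0,0,0,0]
After op 3 (STO M1): stack=[15] mem=[0,0,0,0]
After op 4 (RCL M1): stack=[15,0] mem=[0,0,0,0]
After op 5 (-): stack=[15] mem=[0,0,0,0]
After op 6 (push 12): stack=[15,12] mem=[0,0,0,0]
After op 7 (pop): stack=[15] mem=[0,0,0,0]
After op 8 (push 20): stack=[15,20] mem=[0,0,0,0]
After op 9 (*): stack=[300] mem=[0,0,0,0]
After op 10 (push 10): stack=[300,10] mem=[0,0,0,0]
After op 11 (dup): stack=[300,10,10] mem=[0,0,0,0]
After op 12 (pop): stack=[300,10] mem=[0,0,0,0]

Answer: 10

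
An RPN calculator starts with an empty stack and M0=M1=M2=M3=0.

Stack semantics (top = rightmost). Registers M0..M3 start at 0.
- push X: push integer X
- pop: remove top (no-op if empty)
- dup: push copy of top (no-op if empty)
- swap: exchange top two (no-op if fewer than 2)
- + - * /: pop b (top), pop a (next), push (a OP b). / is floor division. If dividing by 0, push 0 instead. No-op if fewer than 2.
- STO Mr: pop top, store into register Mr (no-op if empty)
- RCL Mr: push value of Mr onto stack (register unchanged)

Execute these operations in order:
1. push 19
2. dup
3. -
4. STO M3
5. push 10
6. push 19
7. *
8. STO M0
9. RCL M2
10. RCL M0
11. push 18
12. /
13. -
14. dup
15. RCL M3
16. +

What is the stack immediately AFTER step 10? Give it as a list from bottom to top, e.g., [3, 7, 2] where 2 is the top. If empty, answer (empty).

After op 1 (push 19): stack=[19] mem=[0,0,0,0]
After op 2 (dup): stack=[19,19] mem=[0,0,0,0]
After op 3 (-): stack=[0] mem=[0,0,0,0]
After op 4 (STO M3): stack=[empty] mem=[0,0,0,0]
After op 5 (push 10): stack=[10] mem=[0,0,0,0]
After op 6 (push 19): stack=[10,19] mem=[0,0,0,0]
After op 7 (*): stack=[190] mem=[0,0,0,0]
After op 8 (STO M0): stack=[empty] mem=[190,0,0,0]
After op 9 (RCL M2): stack=[0] mem=[190,0,0,0]
After op 10 (RCL M0): stack=[0,190] mem=[190,0,0,0]

[0, 190]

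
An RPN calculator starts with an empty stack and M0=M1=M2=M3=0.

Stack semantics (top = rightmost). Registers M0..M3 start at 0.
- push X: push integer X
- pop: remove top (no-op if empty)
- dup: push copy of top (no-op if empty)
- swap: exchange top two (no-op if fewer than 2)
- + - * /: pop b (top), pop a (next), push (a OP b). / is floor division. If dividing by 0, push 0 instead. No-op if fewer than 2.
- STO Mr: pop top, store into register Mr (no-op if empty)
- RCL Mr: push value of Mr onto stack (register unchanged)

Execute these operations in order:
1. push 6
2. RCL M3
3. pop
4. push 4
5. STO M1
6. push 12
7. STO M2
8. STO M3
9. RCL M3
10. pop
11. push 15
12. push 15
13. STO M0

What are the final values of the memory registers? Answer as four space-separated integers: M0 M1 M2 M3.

Answer: 15 4 12 6

Derivation:
After op 1 (push 6): stack=[6] mem=[0,0,0,0]
After op 2 (RCL M3): stack=[6,0] mem=[0,0,0,0]
After op 3 (pop): stack=[6] mem=[0,0,0,0]
After op 4 (push 4): stack=[6,4] mem=[0,0,0,0]
After op 5 (STO M1): stack=[6] mem=[0,4,0,0]
After op 6 (push 12): stack=[6,12] mem=[0,4,0,0]
After op 7 (STO M2): stack=[6] mem=[0,4,12,0]
After op 8 (STO M3): stack=[empty] mem=[0,4,12,6]
After op 9 (RCL M3): stack=[6] mem=[0,4,12,6]
After op 10 (pop): stack=[empty] mem=[0,4,12,6]
After op 11 (push 15): stack=[15] mem=[0,4,12,6]
After op 12 (push 15): stack=[15,15] mem=[0,4,12,6]
After op 13 (STO M0): stack=[15] mem=[15,4,12,6]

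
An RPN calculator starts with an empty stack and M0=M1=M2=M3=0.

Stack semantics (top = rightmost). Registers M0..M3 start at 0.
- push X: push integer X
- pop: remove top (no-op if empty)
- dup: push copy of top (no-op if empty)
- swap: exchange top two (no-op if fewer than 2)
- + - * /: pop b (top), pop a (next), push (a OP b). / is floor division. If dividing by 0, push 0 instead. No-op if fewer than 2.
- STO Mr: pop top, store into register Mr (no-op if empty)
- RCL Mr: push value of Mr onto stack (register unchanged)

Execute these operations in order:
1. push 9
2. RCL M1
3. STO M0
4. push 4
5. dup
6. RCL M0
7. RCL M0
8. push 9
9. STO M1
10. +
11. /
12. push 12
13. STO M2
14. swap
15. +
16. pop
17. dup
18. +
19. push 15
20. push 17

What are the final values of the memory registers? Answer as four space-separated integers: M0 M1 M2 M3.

Answer: 0 9 12 0

Derivation:
After op 1 (push 9): stack=[9] mem=[0,0,0,0]
After op 2 (RCL M1): stack=[9,0] mem=[0,0,0,0]
After op 3 (STO M0): stack=[9] mem=[0,0,0,0]
After op 4 (push 4): stack=[9,4] mem=[0,0,0,0]
After op 5 (dup): stack=[9,4,4] mem=[0,0,0,0]
After op 6 (RCL M0): stack=[9,4,4,0] mem=[0,0,0,0]
After op 7 (RCL M0): stack=[9,4,4,0,0] mem=[0,0,0,0]
After op 8 (push 9): stack=[9,4,4,0,0,9] mem=[0,0,0,0]
After op 9 (STO M1): stack=[9,4,4,0,0] mem=[0,9,0,0]
After op 10 (+): stack=[9,4,4,0] mem=[0,9,0,0]
After op 11 (/): stack=[9,4,0] mem=[0,9,0,0]
After op 12 (push 12): stack=[9,4,0,12] mem=[0,9,0,0]
After op 13 (STO M2): stack=[9,4,0] mem=[0,9,12,0]
After op 14 (swap): stack=[9,0,4] mem=[0,9,12,0]
After op 15 (+): stack=[9,4] mem=[0,9,12,0]
After op 16 (pop): stack=[9] mem=[0,9,12,0]
After op 17 (dup): stack=[9,9] mem=[0,9,12,0]
After op 18 (+): stack=[18] mem=[0,9,12,0]
After op 19 (push 15): stack=[18,15] mem=[0,9,12,0]
After op 20 (push 17): stack=[18,15,17] mem=[0,9,12,0]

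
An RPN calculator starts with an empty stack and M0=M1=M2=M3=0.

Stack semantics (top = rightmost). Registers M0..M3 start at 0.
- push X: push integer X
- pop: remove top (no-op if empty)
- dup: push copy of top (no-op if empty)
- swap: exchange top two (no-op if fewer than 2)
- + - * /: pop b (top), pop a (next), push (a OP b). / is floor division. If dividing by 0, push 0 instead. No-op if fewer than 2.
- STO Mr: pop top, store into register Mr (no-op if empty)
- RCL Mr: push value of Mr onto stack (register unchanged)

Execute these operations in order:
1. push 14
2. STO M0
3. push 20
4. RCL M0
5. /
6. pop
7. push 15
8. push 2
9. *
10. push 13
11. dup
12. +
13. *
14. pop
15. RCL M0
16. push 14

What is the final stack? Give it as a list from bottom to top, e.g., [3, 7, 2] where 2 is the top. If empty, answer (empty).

After op 1 (push 14): stack=[14] mem=[0,0,0,0]
After op 2 (STO M0): stack=[empty] mem=[14,0,0,0]
After op 3 (push 20): stack=[20] mem=[14,0,0,0]
After op 4 (RCL M0): stack=[20,14] mem=[14,0,0,0]
After op 5 (/): stack=[1] mem=[14,0,0,0]
After op 6 (pop): stack=[empty] mem=[14,0,0,0]
After op 7 (push 15): stack=[15] mem=[14,0,0,0]
After op 8 (push 2): stack=[15,2] mem=[14,0,0,0]
After op 9 (*): stack=[30] mem=[14,0,0,0]
After op 10 (push 13): stack=[30,13] mem=[14,0,0,0]
After op 11 (dup): stack=[30,13,13] mem=[14,0,0,0]
After op 12 (+): stack=[30,26] mem=[14,0,0,0]
After op 13 (*): stack=[780] mem=[14,0,0,0]
After op 14 (pop): stack=[empty] mem=[14,0,0,0]
After op 15 (RCL M0): stack=[14] mem=[14,0,0,0]
After op 16 (push 14): stack=[14,14] mem=[14,0,0,0]

Answer: [14, 14]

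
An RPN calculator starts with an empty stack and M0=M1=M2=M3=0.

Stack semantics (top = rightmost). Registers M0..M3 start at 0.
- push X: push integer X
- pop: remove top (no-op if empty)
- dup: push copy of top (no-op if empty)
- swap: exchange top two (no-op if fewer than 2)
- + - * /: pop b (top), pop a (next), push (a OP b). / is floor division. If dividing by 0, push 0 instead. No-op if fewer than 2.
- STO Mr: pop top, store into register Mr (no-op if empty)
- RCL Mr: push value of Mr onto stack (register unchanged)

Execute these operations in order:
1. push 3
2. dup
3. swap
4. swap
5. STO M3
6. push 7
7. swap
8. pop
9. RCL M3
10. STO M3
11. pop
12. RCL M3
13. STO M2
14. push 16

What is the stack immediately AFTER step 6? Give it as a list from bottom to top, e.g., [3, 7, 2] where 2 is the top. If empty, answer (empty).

After op 1 (push 3): stack=[3] mem=[0,0,0,0]
After op 2 (dup): stack=[3,3] mem=[0,0,0,0]
After op 3 (swap): stack=[3,3] mem=[0,0,0,0]
After op 4 (swap): stack=[3,3] mem=[0,0,0,0]
After op 5 (STO M3): stack=[3] mem=[0,0,0,3]
After op 6 (push 7): stack=[3,7] mem=[0,0,0,3]

[3, 7]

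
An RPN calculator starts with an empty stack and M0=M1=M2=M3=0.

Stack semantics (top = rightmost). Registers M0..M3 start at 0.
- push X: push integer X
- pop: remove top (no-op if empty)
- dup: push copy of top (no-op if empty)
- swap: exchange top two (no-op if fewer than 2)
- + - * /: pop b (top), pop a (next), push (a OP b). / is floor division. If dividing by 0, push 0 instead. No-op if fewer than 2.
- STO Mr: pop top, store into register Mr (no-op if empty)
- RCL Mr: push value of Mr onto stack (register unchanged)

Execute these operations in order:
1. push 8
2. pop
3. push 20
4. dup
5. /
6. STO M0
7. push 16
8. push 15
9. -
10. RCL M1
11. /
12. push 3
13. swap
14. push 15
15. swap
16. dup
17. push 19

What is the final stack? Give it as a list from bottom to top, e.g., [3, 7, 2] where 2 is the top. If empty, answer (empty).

Answer: [3, 15, 0, 0, 19]

Derivation:
After op 1 (push 8): stack=[8] mem=[0,0,0,0]
After op 2 (pop): stack=[empty] mem=[0,0,0,0]
After op 3 (push 20): stack=[20] mem=[0,0,0,0]
After op 4 (dup): stack=[20,20] mem=[0,0,0,0]
After op 5 (/): stack=[1] mem=[0,0,0,0]
After op 6 (STO M0): stack=[empty] mem=[1,0,0,0]
After op 7 (push 16): stack=[16] mem=[1,0,0,0]
After op 8 (push 15): stack=[16,15] mem=[1,0,0,0]
After op 9 (-): stack=[1] mem=[1,0,0,0]
After op 10 (RCL M1): stack=[1,0] mem=[1,0,0,0]
After op 11 (/): stack=[0] mem=[1,0,0,0]
After op 12 (push 3): stack=[0,3] mem=[1,0,0,0]
After op 13 (swap): stack=[3,0] mem=[1,0,0,0]
After op 14 (push 15): stack=[3,0,15] mem=[1,0,0,0]
After op 15 (swap): stack=[3,15,0] mem=[1,0,0,0]
After op 16 (dup): stack=[3,15,0,0] mem=[1,0,0,0]
After op 17 (push 19): stack=[3,15,0,0,19] mem=[1,0,0,0]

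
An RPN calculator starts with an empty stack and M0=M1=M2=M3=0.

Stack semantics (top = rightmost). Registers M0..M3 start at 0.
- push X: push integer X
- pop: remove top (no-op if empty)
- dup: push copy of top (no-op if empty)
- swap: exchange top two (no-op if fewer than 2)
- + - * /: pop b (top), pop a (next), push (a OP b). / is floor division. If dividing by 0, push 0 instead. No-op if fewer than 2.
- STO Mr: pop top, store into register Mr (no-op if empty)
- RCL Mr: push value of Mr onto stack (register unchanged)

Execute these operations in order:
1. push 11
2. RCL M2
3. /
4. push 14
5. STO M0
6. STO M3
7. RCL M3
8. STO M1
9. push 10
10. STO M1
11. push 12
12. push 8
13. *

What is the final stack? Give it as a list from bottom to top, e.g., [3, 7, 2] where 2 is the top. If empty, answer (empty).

After op 1 (push 11): stack=[11] mem=[0,0,0,0]
After op 2 (RCL M2): stack=[11,0] mem=[0,0,0,0]
After op 3 (/): stack=[0] mem=[0,0,0,0]
After op 4 (push 14): stack=[0,14] mem=[0,0,0,0]
After op 5 (STO M0): stack=[0] mem=[14,0,0,0]
After op 6 (STO M3): stack=[empty] mem=[14,0,0,0]
After op 7 (RCL M3): stack=[0] mem=[14,0,0,0]
After op 8 (STO M1): stack=[empty] mem=[14,0,0,0]
After op 9 (push 10): stack=[10] mem=[14,0,0,0]
After op 10 (STO M1): stack=[empty] mem=[14,10,0,0]
After op 11 (push 12): stack=[12] mem=[14,10,0,0]
After op 12 (push 8): stack=[12,8] mem=[14,10,0,0]
After op 13 (*): stack=[96] mem=[14,10,0,0]

Answer: [96]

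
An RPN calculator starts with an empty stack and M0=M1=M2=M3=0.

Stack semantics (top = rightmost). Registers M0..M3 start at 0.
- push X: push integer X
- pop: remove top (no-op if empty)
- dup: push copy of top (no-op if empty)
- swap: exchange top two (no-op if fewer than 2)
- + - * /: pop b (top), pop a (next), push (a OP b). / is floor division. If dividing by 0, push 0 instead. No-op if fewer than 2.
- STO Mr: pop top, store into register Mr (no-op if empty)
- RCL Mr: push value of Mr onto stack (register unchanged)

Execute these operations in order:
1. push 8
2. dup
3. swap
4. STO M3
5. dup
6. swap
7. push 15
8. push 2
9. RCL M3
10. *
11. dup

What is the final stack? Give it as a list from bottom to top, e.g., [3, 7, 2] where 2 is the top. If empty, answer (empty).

Answer: [8, 8, 15, 16, 16]

Derivation:
After op 1 (push 8): stack=[8] mem=[0,0,0,0]
After op 2 (dup): stack=[8,8] mem=[0,0,0,0]
After op 3 (swap): stack=[8,8] mem=[0,0,0,0]
After op 4 (STO M3): stack=[8] mem=[0,0,0,8]
After op 5 (dup): stack=[8,8] mem=[0,0,0,8]
After op 6 (swap): stack=[8,8] mem=[0,0,0,8]
After op 7 (push 15): stack=[8,8,15] mem=[0,0,0,8]
After op 8 (push 2): stack=[8,8,15,2] mem=[0,0,0,8]
After op 9 (RCL M3): stack=[8,8,15,2,8] mem=[0,0,0,8]
After op 10 (*): stack=[8,8,15,16] mem=[0,0,0,8]
After op 11 (dup): stack=[8,8,15,16,16] mem=[0,0,0,8]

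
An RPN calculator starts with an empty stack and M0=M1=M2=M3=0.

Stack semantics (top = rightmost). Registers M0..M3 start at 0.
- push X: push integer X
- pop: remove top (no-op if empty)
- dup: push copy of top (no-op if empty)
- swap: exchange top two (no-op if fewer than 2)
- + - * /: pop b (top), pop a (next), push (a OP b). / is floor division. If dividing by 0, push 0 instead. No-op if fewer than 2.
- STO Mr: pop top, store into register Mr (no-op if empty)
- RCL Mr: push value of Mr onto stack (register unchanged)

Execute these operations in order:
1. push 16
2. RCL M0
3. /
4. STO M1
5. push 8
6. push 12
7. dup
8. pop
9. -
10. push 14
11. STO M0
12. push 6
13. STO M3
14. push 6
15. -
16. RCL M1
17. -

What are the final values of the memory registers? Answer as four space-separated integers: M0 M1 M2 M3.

Answer: 14 0 0 6

Derivation:
After op 1 (push 16): stack=[16] mem=[0,0,0,0]
After op 2 (RCL M0): stack=[16,0] mem=[0,0,0,0]
After op 3 (/): stack=[0] mem=[0,0,0,0]
After op 4 (STO M1): stack=[empty] mem=[0,0,0,0]
After op 5 (push 8): stack=[8] mem=[0,0,0,0]
After op 6 (push 12): stack=[8,12] mem=[0,0,0,0]
After op 7 (dup): stack=[8,12,12] mem=[0,0,0,0]
After op 8 (pop): stack=[8,12] mem=[0,0,0,0]
After op 9 (-): stack=[-4] mem=[0,0,0,0]
After op 10 (push 14): stack=[-4,14] mem=[0,0,0,0]
After op 11 (STO M0): stack=[-4] mem=[14,0,0,0]
After op 12 (push 6): stack=[-4,6] mem=[14,0,0,0]
After op 13 (STO M3): stack=[-4] mem=[14,0,0,6]
After op 14 (push 6): stack=[-4,6] mem=[14,0,0,6]
After op 15 (-): stack=[-10] mem=[14,0,0,6]
After op 16 (RCL M1): stack=[-10,0] mem=[14,0,0,6]
After op 17 (-): stack=[-10] mem=[14,0,0,6]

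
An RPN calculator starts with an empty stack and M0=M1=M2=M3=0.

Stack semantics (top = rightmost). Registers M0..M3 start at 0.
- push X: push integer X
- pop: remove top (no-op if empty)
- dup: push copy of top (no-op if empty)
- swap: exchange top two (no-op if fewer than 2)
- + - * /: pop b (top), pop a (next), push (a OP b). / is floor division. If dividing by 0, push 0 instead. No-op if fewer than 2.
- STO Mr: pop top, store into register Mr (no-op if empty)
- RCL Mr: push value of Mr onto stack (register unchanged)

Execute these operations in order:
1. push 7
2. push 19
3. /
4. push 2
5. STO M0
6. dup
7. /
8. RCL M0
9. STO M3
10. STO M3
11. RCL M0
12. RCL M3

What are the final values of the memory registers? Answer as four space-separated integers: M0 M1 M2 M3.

After op 1 (push 7): stack=[7] mem=[0,0,0,0]
After op 2 (push 19): stack=[7,19] mem=[0,0,0,0]
After op 3 (/): stack=[0] mem=[0,0,0,0]
After op 4 (push 2): stack=[0,2] mem=[0,0,0,0]
After op 5 (STO M0): stack=[0] mem=[2,0,0,0]
After op 6 (dup): stack=[0,0] mem=[2,0,0,0]
After op 7 (/): stack=[0] mem=[2,0,0,0]
After op 8 (RCL M0): stack=[0,2] mem=[2,0,0,0]
After op 9 (STO M3): stack=[0] mem=[2,0,0,2]
After op 10 (STO M3): stack=[empty] mem=[2,0,0,0]
After op 11 (RCL M0): stack=[2] mem=[2,0,0,0]
After op 12 (RCL M3): stack=[2,0] mem=[2,0,0,0]

Answer: 2 0 0 0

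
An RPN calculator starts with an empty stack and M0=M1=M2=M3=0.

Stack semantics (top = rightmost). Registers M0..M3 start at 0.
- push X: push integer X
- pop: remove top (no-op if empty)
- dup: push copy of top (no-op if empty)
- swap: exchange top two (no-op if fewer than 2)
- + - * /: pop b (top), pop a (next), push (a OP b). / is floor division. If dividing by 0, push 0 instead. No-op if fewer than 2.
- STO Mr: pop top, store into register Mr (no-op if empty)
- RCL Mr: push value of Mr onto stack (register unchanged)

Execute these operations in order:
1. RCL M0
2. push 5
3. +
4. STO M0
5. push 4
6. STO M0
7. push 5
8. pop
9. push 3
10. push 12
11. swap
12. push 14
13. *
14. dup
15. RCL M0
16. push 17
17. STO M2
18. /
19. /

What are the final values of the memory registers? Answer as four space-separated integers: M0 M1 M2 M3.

After op 1 (RCL M0): stack=[0] mem=[0,0,0,0]
After op 2 (push 5): stack=[0,5] mem=[0,0,0,0]
After op 3 (+): stack=[5] mem=[0,0,0,0]
After op 4 (STO M0): stack=[empty] mem=[5,0,0,0]
After op 5 (push 4): stack=[4] mem=[5,0,0,0]
After op 6 (STO M0): stack=[empty] mem=[4,0,0,0]
After op 7 (push 5): stack=[5] mem=[4,0,0,0]
After op 8 (pop): stack=[empty] mem=[4,0,0,0]
After op 9 (push 3): stack=[3] mem=[4,0,0,0]
After op 10 (push 12): stack=[3,12] mem=[4,0,0,0]
After op 11 (swap): stack=[12,3] mem=[4,0,0,0]
After op 12 (push 14): stack=[12,3,14] mem=[4,0,0,0]
After op 13 (*): stack=[12,42] mem=[4,0,0,0]
After op 14 (dup): stack=[12,42,42] mem=[4,0,0,0]
After op 15 (RCL M0): stack=[12,42,42,4] mem=[4,0,0,0]
After op 16 (push 17): stack=[12,42,42,4,17] mem=[4,0,0,0]
After op 17 (STO M2): stack=[12,42,42,4] mem=[4,0,17,0]
After op 18 (/): stack=[12,42,10] mem=[4,0,17,0]
After op 19 (/): stack=[12,4] mem=[4,0,17,0]

Answer: 4 0 17 0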